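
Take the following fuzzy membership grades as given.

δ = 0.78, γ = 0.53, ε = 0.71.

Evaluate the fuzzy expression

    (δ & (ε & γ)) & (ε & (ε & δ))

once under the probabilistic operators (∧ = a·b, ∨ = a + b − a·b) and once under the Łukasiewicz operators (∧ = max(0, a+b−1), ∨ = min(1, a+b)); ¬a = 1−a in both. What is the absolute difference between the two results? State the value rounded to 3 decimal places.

Under probabilistic:
  ε & γ = a·b on (0.7100, 0.5300) = 0.3763
  δ & (ε & γ) = a·b on (0.7800, 0.3763) = 0.2935
  ε & δ = a·b on (0.7100, 0.7800) = 0.5538
  ε & (ε & δ) = a·b on (0.7100, 0.5538) = 0.3932
  (δ & (ε & γ)) & (ε & (ε & δ)) = a·b on (0.2935, 0.3932) = 0.1154
  → value = 0.1154
Under Łukasiewicz:
  ε & γ = max(0, a+b−1) on (0.71, 0.53) = 0.24
  δ & (ε & γ) = max(0, a+b−1) on (0.78, 0.24) = 0.02
  ε & δ = max(0, a+b−1) on (0.71, 0.78) = 0.49
  ε & (ε & δ) = max(0, a+b−1) on (0.71, 0.49) = 0.20
  (δ & (ε & γ)) & (ε & (ε & δ)) = max(0, a+b−1) on (0.02, 0.20) = 0.00
  → value = 0.0000
|0.1154 − 0.0000| = 0.115

0.115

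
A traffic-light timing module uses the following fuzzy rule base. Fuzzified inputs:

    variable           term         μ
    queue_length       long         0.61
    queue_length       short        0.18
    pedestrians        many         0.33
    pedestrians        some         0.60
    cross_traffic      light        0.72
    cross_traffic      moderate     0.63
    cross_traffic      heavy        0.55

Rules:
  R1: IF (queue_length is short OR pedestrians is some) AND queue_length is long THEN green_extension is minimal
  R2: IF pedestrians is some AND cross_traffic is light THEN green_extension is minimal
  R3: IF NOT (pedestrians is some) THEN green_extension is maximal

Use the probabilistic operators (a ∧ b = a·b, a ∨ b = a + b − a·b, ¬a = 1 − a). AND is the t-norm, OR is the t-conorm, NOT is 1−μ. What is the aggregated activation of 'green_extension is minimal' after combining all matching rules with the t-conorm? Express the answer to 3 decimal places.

0.665

R1: (short=0.18 OR some=0.60) = 0.6720; AND[a·b] with long=0.61 → w = 0.4099
R2: some=0.60, light=0.72; AND[a·b] → w = 0.4320
R3: ¬some=1−0.60=0.40 → w = 0.4000
Rules with consequent 'minimal': {R1, R2} → strengths 0.4099, 0.4320
Aggregate via t-conorm [a + b − a·b]: 0.6648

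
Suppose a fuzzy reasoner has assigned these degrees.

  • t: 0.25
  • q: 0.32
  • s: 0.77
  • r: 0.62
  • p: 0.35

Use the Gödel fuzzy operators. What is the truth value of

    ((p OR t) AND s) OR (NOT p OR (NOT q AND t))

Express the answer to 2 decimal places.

p OR t = max(a, b) on (0.35, 0.25) = 0.35
(p OR t) AND s = min(a, b) on (0.35, 0.77) = 0.35
NOT p = 1 − 0.35 = 0.65
NOT q = 1 − 0.32 = 0.68
NOT q AND t = min(a, b) on (0.68, 0.25) = 0.25
NOT p OR (NOT q AND t) = max(a, b) on (0.65, 0.25) = 0.65
((p OR t) AND s) OR (NOT p OR (NOT q AND t)) = max(a, b) on (0.35, 0.65) = 0.65

0.65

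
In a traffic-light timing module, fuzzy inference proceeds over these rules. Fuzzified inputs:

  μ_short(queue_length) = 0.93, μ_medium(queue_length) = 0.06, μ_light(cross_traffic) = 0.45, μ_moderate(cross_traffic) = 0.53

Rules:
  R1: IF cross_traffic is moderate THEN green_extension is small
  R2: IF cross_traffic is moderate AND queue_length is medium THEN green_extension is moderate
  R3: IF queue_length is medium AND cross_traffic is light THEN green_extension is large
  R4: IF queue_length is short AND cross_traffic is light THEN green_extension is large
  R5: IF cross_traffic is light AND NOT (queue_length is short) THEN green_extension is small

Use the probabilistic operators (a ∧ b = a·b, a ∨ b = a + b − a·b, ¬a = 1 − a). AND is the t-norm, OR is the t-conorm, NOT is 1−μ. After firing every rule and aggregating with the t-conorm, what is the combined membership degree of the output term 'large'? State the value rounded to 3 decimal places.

0.434

R1: moderate=0.53 → w = 0.5300
R2: moderate=0.53, medium=0.06; AND[a·b] → w = 0.0318
R3: medium=0.06, light=0.45; AND[a·b] → w = 0.0270
R4: short=0.93, light=0.45; AND[a·b] → w = 0.4185
R5: light=0.45, ¬short=1−0.93=0.07; AND[a·b] → w = 0.0315
Rules with consequent 'large': {R3, R4} → strengths 0.0270, 0.4185
Aggregate via t-conorm [a + b − a·b]: 0.4342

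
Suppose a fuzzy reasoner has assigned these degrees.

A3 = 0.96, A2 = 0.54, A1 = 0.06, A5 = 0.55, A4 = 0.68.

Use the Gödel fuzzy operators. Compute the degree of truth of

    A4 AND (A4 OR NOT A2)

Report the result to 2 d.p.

0.68

NOT A2 = 1 − 0.54 = 0.46
A4 OR NOT A2 = max(a, b) on (0.68, 0.46) = 0.68
A4 AND (A4 OR NOT A2) = min(a, b) on (0.68, 0.68) = 0.68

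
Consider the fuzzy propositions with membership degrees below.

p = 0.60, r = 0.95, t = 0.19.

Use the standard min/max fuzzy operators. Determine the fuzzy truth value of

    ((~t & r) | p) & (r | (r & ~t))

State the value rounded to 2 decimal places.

0.81

~t = 1 − 0.19 = 0.81
~t & r = min(a, b) on (0.81, 0.95) = 0.81
(~t & r) | p = max(a, b) on (0.81, 0.60) = 0.81
~t = 1 − 0.19 = 0.81
r & ~t = min(a, b) on (0.95, 0.81) = 0.81
r | (r & ~t) = max(a, b) on (0.95, 0.81) = 0.95
((~t & r) | p) & (r | (r & ~t)) = min(a, b) on (0.81, 0.95) = 0.81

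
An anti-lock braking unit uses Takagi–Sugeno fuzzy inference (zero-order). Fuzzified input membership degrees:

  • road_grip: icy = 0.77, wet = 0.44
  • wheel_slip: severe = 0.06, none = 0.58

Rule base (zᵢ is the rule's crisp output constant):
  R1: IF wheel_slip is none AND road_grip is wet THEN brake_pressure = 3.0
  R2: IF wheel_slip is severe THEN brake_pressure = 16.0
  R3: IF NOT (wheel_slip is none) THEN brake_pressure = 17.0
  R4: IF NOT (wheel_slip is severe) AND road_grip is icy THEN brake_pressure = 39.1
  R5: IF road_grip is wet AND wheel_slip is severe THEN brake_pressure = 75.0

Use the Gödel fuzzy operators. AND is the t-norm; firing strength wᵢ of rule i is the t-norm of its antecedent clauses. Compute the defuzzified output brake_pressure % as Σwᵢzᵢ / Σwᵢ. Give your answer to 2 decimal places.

25.16

R1 (z=3.0): none=0.58, wet=0.44; AND[min(a, b)] → w = 0.44
R2 (z=16.0): severe=0.06 → w = 0.06
R3 (z=17.0): ¬none=1−0.58=0.42 → w = 0.42
R4 (z=39.1): ¬severe=1−0.06=0.94, icy=0.77; AND[min(a, b)] → w = 0.77
R5 (z=75.0): wet=0.44, severe=0.06; AND[min(a, b)] → w = 0.06
Weighted average = (0.44·3.0 + 0.06·16.0 + 0.42·17.0 + 0.77·39.1 + 0.06·75.0) / (0.44 + 0.06 + 0.42 + 0.77 + 0.06)
  = 44.0270 / 1.7500 = 25.16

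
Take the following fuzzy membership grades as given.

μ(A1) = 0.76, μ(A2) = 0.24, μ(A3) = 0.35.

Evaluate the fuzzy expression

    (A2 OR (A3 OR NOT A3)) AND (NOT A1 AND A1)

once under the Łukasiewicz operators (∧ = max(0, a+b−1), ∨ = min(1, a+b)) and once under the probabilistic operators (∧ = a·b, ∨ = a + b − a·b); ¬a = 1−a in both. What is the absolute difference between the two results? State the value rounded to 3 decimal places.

0.151

Under Łukasiewicz:
  NOT A3 = 1 − 0.35 = 0.65
  A3 OR NOT A3 = min(1, a+b) on (0.35, 0.65) = 1.00
  A2 OR (A3 OR NOT A3) = min(1, a+b) on (0.24, 1.00) = 1.00
  NOT A1 = 1 − 0.76 = 0.24
  NOT A1 AND A1 = max(0, a+b−1) on (0.24, 0.76) = 0.00
  (A2 OR (A3 OR NOT A3)) AND (NOT A1 AND A1) = max(0, a+b−1) on (1.00, 0.00) = 0.00
  → value = 0.0000
Under probabilistic:
  NOT A3 = 1 − 0.3500 = 0.6500
  A3 OR NOT A3 = a + b − a·b on (0.3500, 0.6500) = 0.7725
  A2 OR (A3 OR NOT A3) = a + b − a·b on (0.2400, 0.7725) = 0.8271
  NOT A1 = 1 − 0.7600 = 0.2400
  NOT A1 AND A1 = a·b on (0.2400, 0.7600) = 0.1824
  (A2 OR (A3 OR NOT A3)) AND (NOT A1 AND A1) = a·b on (0.8271, 0.1824) = 0.1509
  → value = 0.1509
|0.0000 − 0.1509| = 0.151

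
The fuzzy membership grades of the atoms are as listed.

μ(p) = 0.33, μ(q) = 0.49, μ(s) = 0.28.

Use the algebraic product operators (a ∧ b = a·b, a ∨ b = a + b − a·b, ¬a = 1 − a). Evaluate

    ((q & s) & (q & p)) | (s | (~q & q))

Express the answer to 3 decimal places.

0.472

q & s = a·b on (0.4900, 0.2800) = 0.1372
q & p = a·b on (0.4900, 0.3300) = 0.1617
(q & s) & (q & p) = a·b on (0.1372, 0.1617) = 0.0222
~q = 1 − 0.4900 = 0.5100
~q & q = a·b on (0.5100, 0.4900) = 0.2499
s | (~q & q) = a + b − a·b on (0.2800, 0.2499) = 0.4599
((q & s) & (q & p)) | (s | (~q & q)) = a + b − a·b on (0.0222, 0.4599) = 0.4719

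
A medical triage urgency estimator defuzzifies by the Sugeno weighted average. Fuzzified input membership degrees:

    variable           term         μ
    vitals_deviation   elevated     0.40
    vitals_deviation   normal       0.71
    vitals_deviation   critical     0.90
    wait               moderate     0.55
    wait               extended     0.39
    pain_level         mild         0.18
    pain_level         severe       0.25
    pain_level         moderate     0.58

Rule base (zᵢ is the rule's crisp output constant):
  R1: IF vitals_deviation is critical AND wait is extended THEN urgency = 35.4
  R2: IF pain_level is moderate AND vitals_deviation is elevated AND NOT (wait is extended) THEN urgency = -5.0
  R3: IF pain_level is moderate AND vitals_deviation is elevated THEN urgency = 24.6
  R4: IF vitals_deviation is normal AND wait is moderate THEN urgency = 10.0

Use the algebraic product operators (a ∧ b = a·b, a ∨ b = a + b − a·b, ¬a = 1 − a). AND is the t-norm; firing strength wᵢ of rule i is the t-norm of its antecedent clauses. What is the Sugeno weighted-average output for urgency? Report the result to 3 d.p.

19.130

R1 (z=35.4): critical=0.90, extended=0.39; AND[a·b] → w = 0.3510
R2 (z=-5.0): moderate=0.58, elevated=0.40, ¬extended=1−0.39=0.61; AND[a·b] → w = 0.1415
R3 (z=24.6): moderate=0.58, elevated=0.40; AND[a·b] → w = 0.2320
R4 (z=10.0): normal=0.71, moderate=0.55; AND[a·b] → w = 0.3905
Weighted average = (0.3510·35.4 + 0.1415·-5.0 + 0.2320·24.6 + 0.3905·10.0) / (0.3510 + 0.1415 + 0.2320 + 0.3905)
  = 21.3300 / 1.1150 = 19.130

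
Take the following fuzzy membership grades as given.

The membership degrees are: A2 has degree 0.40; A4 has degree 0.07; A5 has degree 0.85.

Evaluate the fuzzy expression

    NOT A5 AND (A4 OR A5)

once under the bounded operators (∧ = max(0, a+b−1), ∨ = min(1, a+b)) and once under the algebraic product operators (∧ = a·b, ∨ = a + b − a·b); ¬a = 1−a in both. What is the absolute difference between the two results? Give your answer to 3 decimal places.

Under bounded:
  NOT A5 = 1 − 0.85 = 0.15
  A4 OR A5 = min(1, a+b) on (0.07, 0.85) = 0.92
  NOT A5 AND (A4 OR A5) = max(0, a+b−1) on (0.15, 0.92) = 0.07
  → value = 0.0700
Under algebraic product:
  NOT A5 = 1 − 0.8500 = 0.1500
  A4 OR A5 = a + b − a·b on (0.0700, 0.8500) = 0.8605
  NOT A5 AND (A4 OR A5) = a·b on (0.1500, 0.8605) = 0.1291
  → value = 0.1291
|0.0700 − 0.1291| = 0.059

0.059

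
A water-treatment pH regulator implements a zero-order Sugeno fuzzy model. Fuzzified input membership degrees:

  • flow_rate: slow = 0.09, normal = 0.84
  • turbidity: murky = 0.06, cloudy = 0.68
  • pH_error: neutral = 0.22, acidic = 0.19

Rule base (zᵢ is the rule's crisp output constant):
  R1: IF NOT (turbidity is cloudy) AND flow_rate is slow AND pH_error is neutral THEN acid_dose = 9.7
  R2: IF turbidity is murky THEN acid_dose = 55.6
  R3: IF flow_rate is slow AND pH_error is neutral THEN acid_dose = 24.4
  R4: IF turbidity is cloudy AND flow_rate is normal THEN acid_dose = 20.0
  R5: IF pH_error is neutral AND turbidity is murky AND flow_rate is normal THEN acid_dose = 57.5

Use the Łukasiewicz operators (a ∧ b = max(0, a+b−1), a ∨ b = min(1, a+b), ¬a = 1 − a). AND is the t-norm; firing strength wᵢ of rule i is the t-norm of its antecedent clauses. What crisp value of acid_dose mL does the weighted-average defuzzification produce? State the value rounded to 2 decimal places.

R1 (z=9.7): ¬cloudy=1−0.68=0.32, slow=0.09, neutral=0.22; AND[max(0, a+b−1)] → w = 0.00
R2 (z=55.6): murky=0.06 → w = 0.06
R3 (z=24.4): slow=0.09, neutral=0.22; AND[max(0, a+b−1)] → w = 0.00
R4 (z=20.0): cloudy=0.68, normal=0.84; AND[max(0, a+b−1)] → w = 0.52
R5 (z=57.5): neutral=0.22, murky=0.06, normal=0.84; AND[max(0, a+b−1)] → w = 0.00
Weighted average = (0.00·9.7 + 0.06·55.6 + 0.00·24.4 + 0.52·20.0 + 0.00·57.5) / (0.00 + 0.06 + 0.00 + 0.52 + 0.00)
  = 13.7360 / 0.5800 = 23.68

23.68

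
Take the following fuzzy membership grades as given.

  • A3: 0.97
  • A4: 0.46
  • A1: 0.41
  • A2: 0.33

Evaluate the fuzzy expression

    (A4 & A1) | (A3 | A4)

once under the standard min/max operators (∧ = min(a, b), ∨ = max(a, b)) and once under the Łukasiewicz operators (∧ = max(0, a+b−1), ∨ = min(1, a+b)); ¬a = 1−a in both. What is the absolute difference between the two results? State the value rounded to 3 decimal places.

0.030

Under standard min/max:
  A4 & A1 = min(a, b) on (0.46, 0.41) = 0.41
  A3 | A4 = max(a, b) on (0.97, 0.46) = 0.97
  (A4 & A1) | (A3 | A4) = max(a, b) on (0.41, 0.97) = 0.97
  → value = 0.9700
Under Łukasiewicz:
  A4 & A1 = max(0, a+b−1) on (0.46, 0.41) = 0.00
  A3 | A4 = min(1, a+b) on (0.97, 0.46) = 1.00
  (A4 & A1) | (A3 | A4) = min(1, a+b) on (0.00, 1.00) = 1.00
  → value = 1.0000
|0.9700 − 1.0000| = 0.030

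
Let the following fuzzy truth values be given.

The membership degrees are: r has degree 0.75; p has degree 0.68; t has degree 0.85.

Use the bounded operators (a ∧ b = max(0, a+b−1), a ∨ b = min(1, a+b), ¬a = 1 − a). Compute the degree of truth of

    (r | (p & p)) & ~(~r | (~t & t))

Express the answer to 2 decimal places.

0.75

p & p = max(0, a+b−1) on (0.68, 0.68) = 0.36
r | (p & p) = min(1, a+b) on (0.75, 0.36) = 1.00
~r = 1 − 0.75 = 0.25
~t = 1 − 0.85 = 0.15
~t & t = max(0, a+b−1) on (0.15, 0.85) = 0.00
~r | (~t & t) = min(1, a+b) on (0.25, 0.00) = 0.25
~(~r | (~t & t)) = 1 − 0.25 = 0.75
(r | (p & p)) & ~(~r | (~t & t)) = max(0, a+b−1) on (1.00, 0.75) = 0.75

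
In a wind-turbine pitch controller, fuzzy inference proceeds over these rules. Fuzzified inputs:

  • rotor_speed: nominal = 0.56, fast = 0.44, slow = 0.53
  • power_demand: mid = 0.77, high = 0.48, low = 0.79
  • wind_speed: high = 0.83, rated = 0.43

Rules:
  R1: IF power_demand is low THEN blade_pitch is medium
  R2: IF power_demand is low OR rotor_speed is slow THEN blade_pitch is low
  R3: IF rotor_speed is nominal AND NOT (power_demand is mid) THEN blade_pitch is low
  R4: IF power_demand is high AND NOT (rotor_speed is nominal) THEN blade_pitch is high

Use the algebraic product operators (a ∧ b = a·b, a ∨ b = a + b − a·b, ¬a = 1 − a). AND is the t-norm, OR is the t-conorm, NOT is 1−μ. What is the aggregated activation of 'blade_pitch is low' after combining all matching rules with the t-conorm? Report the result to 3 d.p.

R1: low=0.79 → w = 0.7900
R2: low=0.79, slow=0.53; OR[a + b − a·b] → w = 0.9013
R3: nominal=0.56, ¬mid=1−0.77=0.23; AND[a·b] → w = 0.1288
R4: high=0.48, ¬nominal=1−0.56=0.44; AND[a·b] → w = 0.2112
Rules with consequent 'low': {R2, R3} → strengths 0.9013, 0.1288
Aggregate via t-conorm [a + b − a·b]: 0.9140

0.914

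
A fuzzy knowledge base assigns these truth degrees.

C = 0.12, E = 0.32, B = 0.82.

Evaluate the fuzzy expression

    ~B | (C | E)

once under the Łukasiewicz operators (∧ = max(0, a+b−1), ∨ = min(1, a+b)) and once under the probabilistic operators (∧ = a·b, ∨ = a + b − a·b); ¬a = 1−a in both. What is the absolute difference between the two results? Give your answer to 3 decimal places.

Under Łukasiewicz:
  ~B = 1 − 0.82 = 0.18
  C | E = min(1, a+b) on (0.12, 0.32) = 0.44
  ~B | (C | E) = min(1, a+b) on (0.18, 0.44) = 0.62
  → value = 0.6200
Under probabilistic:
  ~B = 1 − 0.8200 = 0.1800
  C | E = a + b − a·b on (0.1200, 0.3200) = 0.4016
  ~B | (C | E) = a + b − a·b on (0.1800, 0.4016) = 0.5093
  → value = 0.5093
|0.6200 − 0.5093| = 0.111

0.111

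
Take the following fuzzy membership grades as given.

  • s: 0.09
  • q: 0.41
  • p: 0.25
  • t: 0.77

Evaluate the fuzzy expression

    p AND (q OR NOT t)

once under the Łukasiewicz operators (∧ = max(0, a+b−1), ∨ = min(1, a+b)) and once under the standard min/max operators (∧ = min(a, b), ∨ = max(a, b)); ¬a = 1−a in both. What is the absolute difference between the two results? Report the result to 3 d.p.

0.250

Under Łukasiewicz:
  NOT t = 1 − 0.77 = 0.23
  q OR NOT t = min(1, a+b) on (0.41, 0.23) = 0.64
  p AND (q OR NOT t) = max(0, a+b−1) on (0.25, 0.64) = 0.00
  → value = 0.0000
Under standard min/max:
  NOT t = 1 − 0.77 = 0.23
  q OR NOT t = max(a, b) on (0.41, 0.23) = 0.41
  p AND (q OR NOT t) = min(a, b) on (0.25, 0.41) = 0.25
  → value = 0.2500
|0.0000 − 0.2500| = 0.250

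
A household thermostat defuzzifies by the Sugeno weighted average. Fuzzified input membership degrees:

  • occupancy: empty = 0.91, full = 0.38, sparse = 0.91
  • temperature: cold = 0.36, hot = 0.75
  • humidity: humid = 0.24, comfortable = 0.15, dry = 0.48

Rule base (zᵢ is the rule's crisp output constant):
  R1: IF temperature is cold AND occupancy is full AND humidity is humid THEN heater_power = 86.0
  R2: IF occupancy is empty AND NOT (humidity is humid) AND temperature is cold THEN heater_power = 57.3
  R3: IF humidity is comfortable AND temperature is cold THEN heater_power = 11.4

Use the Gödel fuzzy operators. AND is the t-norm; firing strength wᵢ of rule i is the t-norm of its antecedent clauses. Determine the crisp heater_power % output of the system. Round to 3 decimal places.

57.304

R1 (z=86.0): cold=0.36, full=0.38, humid=0.24; AND[min(a, b)] → w = 0.24
R2 (z=57.3): empty=0.91, ¬humid=1−0.24=0.76, cold=0.36; AND[min(a, b)] → w = 0.36
R3 (z=11.4): comfortable=0.15, cold=0.36; AND[min(a, b)] → w = 0.15
Weighted average = (0.24·86.0 + 0.36·57.3 + 0.15·11.4) / (0.24 + 0.36 + 0.15)
  = 42.9780 / 0.7500 = 57.304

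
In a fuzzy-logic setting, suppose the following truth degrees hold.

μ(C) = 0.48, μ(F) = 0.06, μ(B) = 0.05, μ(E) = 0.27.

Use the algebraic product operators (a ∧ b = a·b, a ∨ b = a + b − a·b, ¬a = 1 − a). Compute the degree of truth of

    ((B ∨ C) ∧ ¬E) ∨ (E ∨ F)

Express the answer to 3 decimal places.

B ∨ C = a + b − a·b on (0.0500, 0.4800) = 0.5060
¬E = 1 − 0.2700 = 0.7300
(B ∨ C) ∧ ¬E = a·b on (0.5060, 0.7300) = 0.3694
E ∨ F = a + b − a·b on (0.2700, 0.0600) = 0.3138
((B ∨ C) ∧ ¬E) ∨ (E ∨ F) = a + b − a·b on (0.3694, 0.3138) = 0.5673

0.567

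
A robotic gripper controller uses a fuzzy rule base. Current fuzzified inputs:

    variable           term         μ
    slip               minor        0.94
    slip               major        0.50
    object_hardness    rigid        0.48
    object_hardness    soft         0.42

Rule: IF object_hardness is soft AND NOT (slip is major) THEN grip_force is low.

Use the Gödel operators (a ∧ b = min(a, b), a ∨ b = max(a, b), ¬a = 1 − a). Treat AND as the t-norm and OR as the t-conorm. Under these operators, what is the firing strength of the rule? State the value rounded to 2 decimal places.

firing strength: soft=0.42, ¬major=1−0.50=0.50; AND[min(a, b)] → w = 0.42

0.42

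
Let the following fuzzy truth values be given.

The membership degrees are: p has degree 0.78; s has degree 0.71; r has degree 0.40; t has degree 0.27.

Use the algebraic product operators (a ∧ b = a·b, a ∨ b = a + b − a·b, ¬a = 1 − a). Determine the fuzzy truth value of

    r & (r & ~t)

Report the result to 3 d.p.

0.117

~t = 1 − 0.2700 = 0.7300
r & ~t = a·b on (0.4000, 0.7300) = 0.2920
r & (r & ~t) = a·b on (0.4000, 0.2920) = 0.1168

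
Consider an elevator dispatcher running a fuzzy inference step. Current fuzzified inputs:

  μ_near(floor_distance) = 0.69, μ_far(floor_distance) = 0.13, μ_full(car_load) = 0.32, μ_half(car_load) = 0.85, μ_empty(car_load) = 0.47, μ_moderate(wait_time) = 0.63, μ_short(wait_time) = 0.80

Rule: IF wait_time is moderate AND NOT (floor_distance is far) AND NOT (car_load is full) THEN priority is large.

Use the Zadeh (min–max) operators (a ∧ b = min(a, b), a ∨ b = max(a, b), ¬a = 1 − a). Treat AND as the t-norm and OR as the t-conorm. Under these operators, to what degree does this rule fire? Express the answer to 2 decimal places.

0.63

firing strength: moderate=0.63, ¬far=1−0.13=0.87, ¬full=1−0.32=0.68; AND[min(a, b)] → w = 0.63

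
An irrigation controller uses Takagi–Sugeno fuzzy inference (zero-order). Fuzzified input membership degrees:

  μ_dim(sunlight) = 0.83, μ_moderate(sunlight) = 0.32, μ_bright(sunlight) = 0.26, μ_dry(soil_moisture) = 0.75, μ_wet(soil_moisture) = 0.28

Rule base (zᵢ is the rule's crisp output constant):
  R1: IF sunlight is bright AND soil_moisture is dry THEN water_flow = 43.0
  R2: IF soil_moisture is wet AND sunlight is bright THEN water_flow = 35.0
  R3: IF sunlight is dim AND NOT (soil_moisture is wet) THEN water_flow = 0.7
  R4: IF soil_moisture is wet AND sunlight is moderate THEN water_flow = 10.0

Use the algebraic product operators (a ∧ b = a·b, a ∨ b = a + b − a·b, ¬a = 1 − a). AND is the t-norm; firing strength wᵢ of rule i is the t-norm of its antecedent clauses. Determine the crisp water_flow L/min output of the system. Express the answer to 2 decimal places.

12.82

R1 (z=43.0): bright=0.26, dry=0.75; AND[a·b] → w = 0.1950
R2 (z=35.0): wet=0.28, bright=0.26; AND[a·b] → w = 0.0728
R3 (z=0.7): dim=0.83, ¬wet=1−0.28=0.72; AND[a·b] → w = 0.5976
R4 (z=10.0): wet=0.28, moderate=0.32; AND[a·b] → w = 0.0896
Weighted average = (0.1950·43.0 + 0.0728·35.0 + 0.5976·0.7 + 0.0896·10.0) / (0.1950 + 0.0728 + 0.5976 + 0.0896)
  = 12.2473 / 0.9550 = 12.82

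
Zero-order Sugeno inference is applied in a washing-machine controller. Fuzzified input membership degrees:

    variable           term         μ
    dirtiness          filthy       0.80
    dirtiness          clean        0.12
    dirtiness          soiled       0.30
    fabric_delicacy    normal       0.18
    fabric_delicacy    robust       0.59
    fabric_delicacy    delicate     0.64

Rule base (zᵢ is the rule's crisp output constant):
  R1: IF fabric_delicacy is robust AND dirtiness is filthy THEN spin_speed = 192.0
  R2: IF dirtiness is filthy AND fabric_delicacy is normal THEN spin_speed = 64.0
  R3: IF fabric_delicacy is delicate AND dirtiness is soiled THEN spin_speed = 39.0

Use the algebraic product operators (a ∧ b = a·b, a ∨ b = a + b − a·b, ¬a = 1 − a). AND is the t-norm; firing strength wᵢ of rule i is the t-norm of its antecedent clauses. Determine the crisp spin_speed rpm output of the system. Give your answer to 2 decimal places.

132.83

R1 (z=192.0): robust=0.59, filthy=0.80; AND[a·b] → w = 0.4720
R2 (z=64.0): filthy=0.80, normal=0.18; AND[a·b] → w = 0.1440
R3 (z=39.0): delicate=0.64, soiled=0.30; AND[a·b] → w = 0.1920
Weighted average = (0.4720·192.0 + 0.1440·64.0 + 0.1920·39.0) / (0.4720 + 0.1440 + 0.1920)
  = 107.3280 / 0.8080 = 132.83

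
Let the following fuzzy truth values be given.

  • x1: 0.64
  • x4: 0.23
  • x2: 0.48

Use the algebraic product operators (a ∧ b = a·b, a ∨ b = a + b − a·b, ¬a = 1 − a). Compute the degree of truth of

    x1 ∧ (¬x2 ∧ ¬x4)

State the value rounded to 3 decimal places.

0.256

¬x2 = 1 − 0.4800 = 0.5200
¬x4 = 1 − 0.2300 = 0.7700
¬x2 ∧ ¬x4 = a·b on (0.5200, 0.7700) = 0.4004
x1 ∧ (¬x2 ∧ ¬x4) = a·b on (0.6400, 0.4004) = 0.2563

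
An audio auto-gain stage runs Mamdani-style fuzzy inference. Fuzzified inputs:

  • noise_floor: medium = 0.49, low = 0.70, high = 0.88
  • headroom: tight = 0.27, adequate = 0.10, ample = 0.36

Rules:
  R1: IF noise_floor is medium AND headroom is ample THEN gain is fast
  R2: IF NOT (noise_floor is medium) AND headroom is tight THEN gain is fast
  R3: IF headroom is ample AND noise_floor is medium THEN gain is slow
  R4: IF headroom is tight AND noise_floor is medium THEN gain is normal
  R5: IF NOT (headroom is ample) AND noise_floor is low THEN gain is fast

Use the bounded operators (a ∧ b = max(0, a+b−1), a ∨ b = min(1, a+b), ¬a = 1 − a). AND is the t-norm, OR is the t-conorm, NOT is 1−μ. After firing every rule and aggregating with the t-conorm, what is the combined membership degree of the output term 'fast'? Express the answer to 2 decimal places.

0.34

R1: medium=0.49, ample=0.36; AND[max(0, a+b−1)] → w = 0.00
R2: ¬medium=1−0.49=0.51, tight=0.27; AND[max(0, a+b−1)] → w = 0.00
R3: ample=0.36, medium=0.49; AND[max(0, a+b−1)] → w = 0.00
R4: tight=0.27, medium=0.49; AND[max(0, a+b−1)] → w = 0.00
R5: ¬ample=1−0.36=0.64, low=0.70; AND[max(0, a+b−1)] → w = 0.34
Rules with consequent 'fast': {R1, R2, R5} → strengths 0.00, 0.00, 0.34
Aggregate via t-conorm [min(1, a+b)]: 0.34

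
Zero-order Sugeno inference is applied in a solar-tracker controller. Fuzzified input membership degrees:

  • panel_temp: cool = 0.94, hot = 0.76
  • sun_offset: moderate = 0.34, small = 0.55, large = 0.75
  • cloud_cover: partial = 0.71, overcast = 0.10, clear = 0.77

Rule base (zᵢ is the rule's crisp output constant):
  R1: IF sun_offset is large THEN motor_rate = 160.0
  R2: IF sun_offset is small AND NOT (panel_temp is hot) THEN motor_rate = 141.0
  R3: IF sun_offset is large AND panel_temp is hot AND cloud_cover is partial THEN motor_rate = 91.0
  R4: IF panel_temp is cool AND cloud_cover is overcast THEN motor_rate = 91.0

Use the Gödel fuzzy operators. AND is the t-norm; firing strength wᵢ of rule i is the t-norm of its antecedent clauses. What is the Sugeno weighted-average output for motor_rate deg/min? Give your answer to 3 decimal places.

R1 (z=160.0): large=0.75 → w = 0.75
R2 (z=141.0): small=0.55, ¬hot=1−0.76=0.24; AND[min(a, b)] → w = 0.24
R3 (z=91.0): large=0.75, hot=0.76, partial=0.71; AND[min(a, b)] → w = 0.71
R4 (z=91.0): cool=0.94, overcast=0.10; AND[min(a, b)] → w = 0.10
Weighted average = (0.75·160.0 + 0.24·141.0 + 0.71·91.0 + 0.10·91.0) / (0.75 + 0.24 + 0.71 + 0.10)
  = 227.5500 / 1.8000 = 126.417

126.417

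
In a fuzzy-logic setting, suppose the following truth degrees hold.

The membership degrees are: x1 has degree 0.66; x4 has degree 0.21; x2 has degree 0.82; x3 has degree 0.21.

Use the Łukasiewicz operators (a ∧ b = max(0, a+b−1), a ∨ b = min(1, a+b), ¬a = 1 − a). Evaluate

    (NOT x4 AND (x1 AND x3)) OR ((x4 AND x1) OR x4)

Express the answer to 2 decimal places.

0.21

NOT x4 = 1 − 0.21 = 0.79
x1 AND x3 = max(0, a+b−1) on (0.66, 0.21) = 0.00
NOT x4 AND (x1 AND x3) = max(0, a+b−1) on (0.79, 0.00) = 0.00
x4 AND x1 = max(0, a+b−1) on (0.21, 0.66) = 0.00
(x4 AND x1) OR x4 = min(1, a+b) on (0.00, 0.21) = 0.21
(NOT x4 AND (x1 AND x3)) OR ((x4 AND x1) OR x4) = min(1, a+b) on (0.00, 0.21) = 0.21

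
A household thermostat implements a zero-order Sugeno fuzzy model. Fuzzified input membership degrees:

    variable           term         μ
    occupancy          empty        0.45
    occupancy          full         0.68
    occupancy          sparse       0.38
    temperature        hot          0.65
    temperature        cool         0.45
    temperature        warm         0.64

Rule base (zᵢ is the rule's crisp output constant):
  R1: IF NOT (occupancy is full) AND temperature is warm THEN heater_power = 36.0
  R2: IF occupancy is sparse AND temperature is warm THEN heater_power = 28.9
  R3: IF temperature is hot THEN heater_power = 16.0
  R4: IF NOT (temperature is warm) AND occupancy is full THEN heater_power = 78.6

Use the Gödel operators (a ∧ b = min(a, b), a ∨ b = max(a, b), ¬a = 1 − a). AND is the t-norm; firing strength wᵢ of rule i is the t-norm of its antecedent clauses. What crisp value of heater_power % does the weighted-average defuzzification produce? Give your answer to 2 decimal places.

R1 (z=36.0): ¬full=1−0.68=0.32, warm=0.64; AND[min(a, b)] → w = 0.32
R2 (z=28.9): sparse=0.38, warm=0.64; AND[min(a, b)] → w = 0.38
R3 (z=16.0): hot=0.65 → w = 0.65
R4 (z=78.6): ¬warm=1−0.64=0.36, full=0.68; AND[min(a, b)] → w = 0.36
Weighted average = (0.32·36.0 + 0.38·28.9 + 0.65·16.0 + 0.36·78.6) / (0.32 + 0.38 + 0.65 + 0.36)
  = 61.1980 / 1.7100 = 35.79

35.79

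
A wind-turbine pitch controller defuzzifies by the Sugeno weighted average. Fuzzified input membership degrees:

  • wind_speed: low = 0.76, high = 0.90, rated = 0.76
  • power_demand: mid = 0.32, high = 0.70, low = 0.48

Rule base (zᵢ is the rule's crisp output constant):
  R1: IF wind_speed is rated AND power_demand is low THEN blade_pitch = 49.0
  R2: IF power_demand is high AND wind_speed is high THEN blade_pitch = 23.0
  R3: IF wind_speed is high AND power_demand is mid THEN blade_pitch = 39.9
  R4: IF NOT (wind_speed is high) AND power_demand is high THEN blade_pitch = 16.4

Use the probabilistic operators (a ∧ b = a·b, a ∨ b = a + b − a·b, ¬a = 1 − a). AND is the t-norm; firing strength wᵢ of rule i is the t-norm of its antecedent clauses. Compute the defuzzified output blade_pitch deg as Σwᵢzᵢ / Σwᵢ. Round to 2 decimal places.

R1 (z=49.0): rated=0.76, low=0.48; AND[a·b] → w = 0.3648
R2 (z=23.0): high=0.70, high=0.90; AND[a·b] → w = 0.6300
R3 (z=39.9): high=0.90, mid=0.32; AND[a·b] → w = 0.2880
R4 (z=16.4): ¬high=1−0.90=0.10, high=0.70; AND[a·b] → w = 0.0700
Weighted average = (0.3648·49.0 + 0.6300·23.0 + 0.2880·39.9 + 0.0700·16.4) / (0.3648 + 0.6300 + 0.2880 + 0.0700)
  = 45.0044 / 1.3528 = 33.27

33.27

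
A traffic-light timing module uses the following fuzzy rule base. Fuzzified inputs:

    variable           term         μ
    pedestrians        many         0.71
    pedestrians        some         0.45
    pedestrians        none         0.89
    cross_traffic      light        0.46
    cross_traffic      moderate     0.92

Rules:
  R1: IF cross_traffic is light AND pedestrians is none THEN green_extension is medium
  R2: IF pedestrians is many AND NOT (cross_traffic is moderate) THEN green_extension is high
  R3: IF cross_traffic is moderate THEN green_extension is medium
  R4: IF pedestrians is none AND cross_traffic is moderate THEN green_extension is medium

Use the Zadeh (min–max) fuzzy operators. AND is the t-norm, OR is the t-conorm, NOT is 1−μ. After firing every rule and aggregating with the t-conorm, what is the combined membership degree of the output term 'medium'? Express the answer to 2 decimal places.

R1: light=0.46, none=0.89; AND[min(a, b)] → w = 0.46
R2: many=0.71, ¬moderate=1−0.92=0.08; AND[min(a, b)] → w = 0.08
R3: moderate=0.92 → w = 0.92
R4: none=0.89, moderate=0.92; AND[min(a, b)] → w = 0.89
Rules with consequent 'medium': {R1, R3, R4} → strengths 0.46, 0.92, 0.89
Aggregate via t-conorm [max(a, b)]: 0.92

0.92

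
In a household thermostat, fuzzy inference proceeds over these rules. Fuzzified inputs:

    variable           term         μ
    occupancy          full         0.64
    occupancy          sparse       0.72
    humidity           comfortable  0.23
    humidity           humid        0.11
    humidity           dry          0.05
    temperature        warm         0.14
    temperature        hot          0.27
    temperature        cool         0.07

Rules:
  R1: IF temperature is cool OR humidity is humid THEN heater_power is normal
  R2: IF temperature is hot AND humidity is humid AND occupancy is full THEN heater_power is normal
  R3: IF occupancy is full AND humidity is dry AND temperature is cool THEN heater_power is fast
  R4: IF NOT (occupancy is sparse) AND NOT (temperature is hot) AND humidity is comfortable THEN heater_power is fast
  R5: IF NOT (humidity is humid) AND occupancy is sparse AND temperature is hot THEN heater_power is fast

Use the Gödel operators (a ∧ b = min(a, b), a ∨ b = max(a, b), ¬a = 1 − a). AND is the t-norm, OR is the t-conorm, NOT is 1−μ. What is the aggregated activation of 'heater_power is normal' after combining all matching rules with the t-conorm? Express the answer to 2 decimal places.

0.11

R1: cool=0.07, humid=0.11; OR[max(a, b)] → w = 0.11
R2: hot=0.27, humid=0.11, full=0.64; AND[min(a, b)] → w = 0.11
R3: full=0.64, dry=0.05, cool=0.07; AND[min(a, b)] → w = 0.05
R4: ¬sparse=1−0.72=0.28, ¬hot=1−0.27=0.73, comfortable=0.23; AND[min(a, b)] → w = 0.23
R5: ¬humid=1−0.11=0.89, sparse=0.72, hot=0.27; AND[min(a, b)] → w = 0.27
Rules with consequent 'normal': {R1, R2} → strengths 0.11, 0.11
Aggregate via t-conorm [max(a, b)]: 0.11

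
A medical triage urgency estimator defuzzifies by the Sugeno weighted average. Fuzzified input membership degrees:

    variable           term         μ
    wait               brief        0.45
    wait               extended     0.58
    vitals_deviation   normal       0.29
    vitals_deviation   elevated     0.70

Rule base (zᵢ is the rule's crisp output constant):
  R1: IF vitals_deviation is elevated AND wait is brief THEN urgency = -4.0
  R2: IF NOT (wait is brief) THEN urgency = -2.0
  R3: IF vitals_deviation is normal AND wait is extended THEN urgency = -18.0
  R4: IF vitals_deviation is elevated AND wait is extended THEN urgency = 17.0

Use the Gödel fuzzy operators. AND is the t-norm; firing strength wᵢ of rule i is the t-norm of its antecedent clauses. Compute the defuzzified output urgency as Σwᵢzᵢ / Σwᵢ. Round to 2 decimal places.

0.93

R1 (z=-4.0): elevated=0.70, brief=0.45; AND[min(a, b)] → w = 0.45
R2 (z=-2.0): ¬brief=1−0.45=0.55 → w = 0.55
R3 (z=-18.0): normal=0.29, extended=0.58; AND[min(a, b)] → w = 0.29
R4 (z=17.0): elevated=0.70, extended=0.58; AND[min(a, b)] → w = 0.58
Weighted average = (0.45·-4.0 + 0.55·-2.0 + 0.29·-18.0 + 0.58·17.0) / (0.45 + 0.55 + 0.29 + 0.58)
  = 1.7400 / 1.8700 = 0.93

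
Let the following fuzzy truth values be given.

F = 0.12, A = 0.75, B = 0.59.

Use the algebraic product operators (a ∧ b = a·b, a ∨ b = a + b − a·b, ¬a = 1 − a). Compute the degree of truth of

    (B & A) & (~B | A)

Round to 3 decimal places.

B & A = a·b on (0.5900, 0.7500) = 0.4425
~B = 1 − 0.5900 = 0.4100
~B | A = a + b − a·b on (0.4100, 0.7500) = 0.8525
(B & A) & (~B | A) = a·b on (0.4425, 0.8525) = 0.3772

0.377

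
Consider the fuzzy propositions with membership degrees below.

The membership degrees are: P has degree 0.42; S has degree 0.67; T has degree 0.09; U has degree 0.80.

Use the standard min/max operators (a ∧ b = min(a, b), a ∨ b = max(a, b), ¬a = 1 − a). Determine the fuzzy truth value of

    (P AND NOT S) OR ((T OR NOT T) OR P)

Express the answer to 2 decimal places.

NOT S = 1 − 0.67 = 0.33
P AND NOT S = min(a, b) on (0.42, 0.33) = 0.33
NOT T = 1 − 0.09 = 0.91
T OR NOT T = max(a, b) on (0.09, 0.91) = 0.91
(T OR NOT T) OR P = max(a, b) on (0.91, 0.42) = 0.91
(P AND NOT S) OR ((T OR NOT T) OR P) = max(a, b) on (0.33, 0.91) = 0.91

0.91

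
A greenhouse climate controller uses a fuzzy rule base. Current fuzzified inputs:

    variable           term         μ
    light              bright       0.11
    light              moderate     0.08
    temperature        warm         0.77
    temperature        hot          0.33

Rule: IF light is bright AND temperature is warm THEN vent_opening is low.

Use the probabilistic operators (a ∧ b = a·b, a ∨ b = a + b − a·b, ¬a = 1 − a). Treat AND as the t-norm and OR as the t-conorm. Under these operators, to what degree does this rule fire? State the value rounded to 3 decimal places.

firing strength: bright=0.11, warm=0.77; AND[a·b] → w = 0.0847

0.085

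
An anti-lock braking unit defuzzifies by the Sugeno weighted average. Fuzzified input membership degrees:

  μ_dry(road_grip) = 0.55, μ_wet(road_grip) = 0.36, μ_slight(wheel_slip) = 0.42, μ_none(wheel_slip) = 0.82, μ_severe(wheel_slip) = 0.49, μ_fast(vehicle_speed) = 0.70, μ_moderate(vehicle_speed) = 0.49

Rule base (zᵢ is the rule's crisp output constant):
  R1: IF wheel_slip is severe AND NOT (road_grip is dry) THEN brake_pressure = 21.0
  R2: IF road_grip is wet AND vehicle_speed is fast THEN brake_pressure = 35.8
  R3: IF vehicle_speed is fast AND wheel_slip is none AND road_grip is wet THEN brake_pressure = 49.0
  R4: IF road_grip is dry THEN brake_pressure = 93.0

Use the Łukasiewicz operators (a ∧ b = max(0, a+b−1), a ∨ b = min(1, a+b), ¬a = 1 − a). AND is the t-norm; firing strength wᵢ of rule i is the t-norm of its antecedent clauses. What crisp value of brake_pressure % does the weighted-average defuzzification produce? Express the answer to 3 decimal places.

R1 (z=21.0): severe=0.49, ¬dry=1−0.55=0.45; AND[max(0, a+b−1)] → w = 0.00
R2 (z=35.8): wet=0.36, fast=0.70; AND[max(0, a+b−1)] → w = 0.06
R3 (z=49.0): fast=0.70, none=0.82, wet=0.36; AND[max(0, a+b−1)] → w = 0.00
R4 (z=93.0): dry=0.55 → w = 0.55
Weighted average = (0.00·21.0 + 0.06·35.8 + 0.00·49.0 + 0.55·93.0) / (0.00 + 0.06 + 0.00 + 0.55)
  = 53.2980 / 0.6100 = 87.374

87.374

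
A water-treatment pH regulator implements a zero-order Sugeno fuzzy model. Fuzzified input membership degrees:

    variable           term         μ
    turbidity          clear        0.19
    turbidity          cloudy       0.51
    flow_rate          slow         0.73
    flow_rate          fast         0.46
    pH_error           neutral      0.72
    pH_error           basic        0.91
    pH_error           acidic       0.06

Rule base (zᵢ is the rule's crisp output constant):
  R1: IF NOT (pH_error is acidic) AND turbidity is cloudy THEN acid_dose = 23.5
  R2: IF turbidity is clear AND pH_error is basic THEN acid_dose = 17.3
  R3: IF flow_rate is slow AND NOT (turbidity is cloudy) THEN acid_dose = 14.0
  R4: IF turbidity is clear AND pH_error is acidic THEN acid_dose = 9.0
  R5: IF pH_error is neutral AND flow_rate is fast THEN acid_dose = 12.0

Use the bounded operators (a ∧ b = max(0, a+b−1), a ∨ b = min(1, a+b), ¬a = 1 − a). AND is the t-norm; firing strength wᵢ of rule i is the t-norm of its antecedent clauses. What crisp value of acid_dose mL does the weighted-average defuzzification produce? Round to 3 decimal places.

18.468

R1 (z=23.5): ¬acidic=1−0.06=0.94, cloudy=0.51; AND[max(0, a+b−1)] → w = 0.45
R2 (z=17.3): clear=0.19, basic=0.91; AND[max(0, a+b−1)] → w = 0.10
R3 (z=14.0): slow=0.73, ¬cloudy=1−0.51=0.49; AND[max(0, a+b−1)] → w = 0.22
R4 (z=9.0): clear=0.19, acidic=0.06; AND[max(0, a+b−1)] → w = 0.00
R5 (z=12.0): neutral=0.72, fast=0.46; AND[max(0, a+b−1)] → w = 0.18
Weighted average = (0.45·23.5 + 0.10·17.3 + 0.22·14.0 + 0.00·9.0 + 0.18·12.0) / (0.45 + 0.10 + 0.22 + 0.00 + 0.18)
  = 17.5450 / 0.9500 = 18.468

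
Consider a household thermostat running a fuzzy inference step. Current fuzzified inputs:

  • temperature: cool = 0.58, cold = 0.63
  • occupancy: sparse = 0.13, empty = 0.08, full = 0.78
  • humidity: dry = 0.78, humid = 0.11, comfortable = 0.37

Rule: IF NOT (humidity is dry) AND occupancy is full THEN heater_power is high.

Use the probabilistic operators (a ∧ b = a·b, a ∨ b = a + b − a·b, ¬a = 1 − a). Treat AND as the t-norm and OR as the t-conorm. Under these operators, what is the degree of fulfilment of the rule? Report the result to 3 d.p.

0.172

firing strength: ¬dry=1−0.78=0.22, full=0.78; AND[a·b] → w = 0.1716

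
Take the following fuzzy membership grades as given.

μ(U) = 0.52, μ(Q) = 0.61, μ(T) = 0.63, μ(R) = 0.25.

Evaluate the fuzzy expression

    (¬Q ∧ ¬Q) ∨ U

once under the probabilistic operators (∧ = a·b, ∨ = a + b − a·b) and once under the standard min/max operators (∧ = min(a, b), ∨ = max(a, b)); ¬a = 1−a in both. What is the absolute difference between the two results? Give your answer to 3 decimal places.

0.073

Under probabilistic:
  ¬Q = 1 − 0.6100 = 0.3900
  ¬Q = 1 − 0.6100 = 0.3900
  ¬Q ∧ ¬Q = a·b on (0.3900, 0.3900) = 0.1521
  (¬Q ∧ ¬Q) ∨ U = a + b − a·b on (0.1521, 0.5200) = 0.5930
  → value = 0.5930
Under standard min/max:
  ¬Q = 1 − 0.61 = 0.39
  ¬Q = 1 − 0.61 = 0.39
  ¬Q ∧ ¬Q = min(a, b) on (0.39, 0.39) = 0.39
  (¬Q ∧ ¬Q) ∨ U = max(a, b) on (0.39, 0.52) = 0.52
  → value = 0.5200
|0.5930 − 0.5200| = 0.073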